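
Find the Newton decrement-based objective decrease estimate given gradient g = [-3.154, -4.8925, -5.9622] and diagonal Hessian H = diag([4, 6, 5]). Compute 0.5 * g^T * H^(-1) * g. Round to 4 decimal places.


Step 1: H is diagonal, so H^(-1) * g = [-0.7885, -0.8154, -1.1924].
Step 2: g^T H^(-1) g = sum_i g_i^2 / H_ii
  = (-3.154)^2/4 + (-4.8925)^2/6 + (-5.9622)^2/5
  = 2.4869 + 3.9894 + 7.1096 = 13.5859
Step 3: Objective decrease = 0.5 * g^T H^(-1) g = 6.793


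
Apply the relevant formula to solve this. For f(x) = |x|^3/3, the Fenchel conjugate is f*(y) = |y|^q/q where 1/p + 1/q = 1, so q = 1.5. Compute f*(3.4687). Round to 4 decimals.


The conjugate exponent q satisfies 1/p + 1/q = 1.
p = 3, so q = 3/(3 - 1) = 1.5
|y|^q = 3.4687^1.5 = 6.4603
f*(3.4687) = 6.4603 / 1.5 = 4.3068


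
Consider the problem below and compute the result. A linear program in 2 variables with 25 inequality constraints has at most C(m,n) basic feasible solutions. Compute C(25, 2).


Each vertex corresponds to some choice of n active constraints out of m, so the number of vertices is at most C(m, n) = m! / (n!(m-n)!).
m = 25, n = 2
Numerator: 25 * 24
Denominator: 2! = 2
C(25, 2) = 300


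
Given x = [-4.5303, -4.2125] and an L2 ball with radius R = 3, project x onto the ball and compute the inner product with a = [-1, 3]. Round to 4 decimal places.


Step 1: Compute ||x|| (intermediates to 6 decimals).
||x|| = sqrt((-4.5303)^2 + (-4.2125)^2) = 6.186176
Step 2: Project.
Since ||x|| > R, scale = R/||x|| = 3/6.186176 = 0.484952, proj(x) = scale * x
proj(x) = [-2.196978, -2.04286]
Step 3: Dot product.
a^T * proj(x) = -1*(-2.196978) + 3*(-2.04286) = -3.9316


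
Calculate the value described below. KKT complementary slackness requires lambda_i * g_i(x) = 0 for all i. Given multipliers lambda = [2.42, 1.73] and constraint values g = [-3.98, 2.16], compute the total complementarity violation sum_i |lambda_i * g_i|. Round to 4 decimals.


KKT complementary slackness check:
lambda_1 * g_1 = 2.42 * -3.98 = -9.6316
lambda_2 * g_2 = 1.73 * 2.16 = 3.7368
Total violation = 9.6316 + 3.7368 = 13.3684


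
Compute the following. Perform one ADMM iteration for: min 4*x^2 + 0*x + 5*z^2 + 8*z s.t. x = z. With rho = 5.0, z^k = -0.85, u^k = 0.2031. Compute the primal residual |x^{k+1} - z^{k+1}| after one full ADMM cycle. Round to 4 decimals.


ADMM iteration with rho = 5.0, z^k = -0.85, u^k = 0.2031
Step 1: x-update.
Minimize 4*x^2 + 0*x + (5.0/2)*(x + 0.85 + 0.2031)^2
FOC: (2*4 + 5.0)*x = 0 + 5.0*(-0.85 - 0.2031)
x^{k+1} = -0.405
Step 2: z-update.
Minimize 5*z^2 + 8*z + (5.0/2)*(-0.405 - z + 0.2031)^2
FOC: (2*5 + 5.0)*z = -8 + 5.0*(-0.405 + 0.2031)
z^{k+1} = -0.6006
Step 3: u-update.
u^{k+1} = 0.2031 - 0.405 + 0.6006 = 0.3987
Step 4: Primal residual = |-0.405 + 0.6006| = 0.1956


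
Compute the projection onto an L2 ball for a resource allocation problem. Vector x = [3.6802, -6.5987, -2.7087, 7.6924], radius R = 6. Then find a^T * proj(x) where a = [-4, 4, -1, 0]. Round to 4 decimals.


Step 1: Compute ||x|| (intermediates to 6 decimals).
||x|| = sqrt(3.6802^2 + (-6.5987)^2 + (-2.7087)^2 + 7.6924^2) = 11.117409
Step 2: Project.
Since ||x|| > R, scale = R/||x|| = 6/11.117409 = 0.539694, proj(x) = scale * x
proj(x) = [1.986182, -3.561279, -1.461869, 4.151542]
Step 3: Dot product.
a^T * proj(x) = -4*1.986182 + 4*(-3.561279) - 1*(-1.461869) + 0*4.151542 = -20.728


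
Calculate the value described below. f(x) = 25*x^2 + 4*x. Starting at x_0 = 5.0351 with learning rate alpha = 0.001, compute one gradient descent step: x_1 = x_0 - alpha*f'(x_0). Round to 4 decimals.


We compute the gradient at x_0 and apply the update.
f'(x) = 50*x + 4
f'(5.0351) = 50*5.0351 + 4 = 255.755
x_1 = 5.0351 - 0.001*255.755 = 4.7793


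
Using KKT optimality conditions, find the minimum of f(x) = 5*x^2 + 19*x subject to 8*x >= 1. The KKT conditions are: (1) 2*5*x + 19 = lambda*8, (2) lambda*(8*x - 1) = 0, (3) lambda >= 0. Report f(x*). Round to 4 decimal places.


Step 1: Try lambda = 0 (constraint inactive).
x_unc = -19/(2*5) = -1.9
Check: 8*-1.9 = -15.2 < 1 -- violated!
Step 2: Constraint must be active: 8*x = 1
x* = 1/8 = 0.125
lambda = (2*5*0.125 + 19)/8 = 2.5313
Step 3: Compute optimal value.
f(x*) = 5*0.125^2 + 19*0.125 = 2.4531


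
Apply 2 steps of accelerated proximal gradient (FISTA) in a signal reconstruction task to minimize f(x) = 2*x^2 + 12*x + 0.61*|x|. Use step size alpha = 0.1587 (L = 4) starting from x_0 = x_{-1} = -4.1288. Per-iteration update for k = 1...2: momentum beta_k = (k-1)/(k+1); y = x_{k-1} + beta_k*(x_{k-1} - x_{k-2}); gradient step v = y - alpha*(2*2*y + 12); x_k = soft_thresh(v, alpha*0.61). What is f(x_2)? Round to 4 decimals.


FISTA on f(x) = 2*x^2 + 12*x + 0.61*|x|
L = 4, alpha = 0.1587
Iteration 1: beta = 0.0, y = -4.1288 + 0.0*(-4.1288 + 4.1288) = -4.1288
  grad(y) = -4.5152, v = y - alpha*grad = -3.4122
  prox(v) = soft_thresh(-3.4122, 0.0968) = -3.3154
Iteration 2: beta = 0.3333, y = -3.3154 + 0.3333*(-3.3154 + 4.1288) = -3.0443
  grad(y) = -0.1772, v = y - alpha*grad = -3.0162
  prox(v) = soft_thresh(-3.0162, 0.0968) = -2.9194
f(x_2) = 2*(-2.9194)^2 + 12*(-2.9194) + 0.61*|-2.9194| = -16.2062


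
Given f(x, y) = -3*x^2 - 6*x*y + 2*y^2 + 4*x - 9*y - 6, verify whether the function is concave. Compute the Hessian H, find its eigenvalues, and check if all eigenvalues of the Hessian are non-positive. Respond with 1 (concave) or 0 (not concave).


The Hessian of f(x,y) = -3*x^2 - 6*x*y + 2*y^2 + 4*x - 9*y - 6 is:
H = [[-6, -6], [-6, 4]]
Trace = -6 + 4 = -2
Determinant = -6*4 - (-6)^2 = -60
Discriminant = (-2)^2 - 4*-60 = 244.0
Eigenvalues: lambda_1 = -8.8102, lambda_2 = 6.8102
The function is not concave.

0


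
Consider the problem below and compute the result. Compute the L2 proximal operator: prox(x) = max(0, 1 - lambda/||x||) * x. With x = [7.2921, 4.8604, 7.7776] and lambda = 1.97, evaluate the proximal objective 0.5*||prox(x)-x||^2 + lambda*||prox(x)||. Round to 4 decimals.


Step 1: Compute ||x||.
||x|| = 11.7171
Step 2: Compute scaling factor.
scale = max(0, 1 - 1.97/11.7171) = 0.8319
Step 3: prox(x) = [6.0661, 4.0432, 6.4699]
||prox(x)|| = 9.7471
Step 4: Proximal objective.
0.5*||prox-x||^2 = 1.9405
lambda*||prox|| = 19.2018
Total = 21.1421


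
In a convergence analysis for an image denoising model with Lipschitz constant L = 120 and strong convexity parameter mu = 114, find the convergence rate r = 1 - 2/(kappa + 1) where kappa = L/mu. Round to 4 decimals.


Step 1: Compute the condition number.
kappa = L/mu = 120/114 = 1.0526
Step 2: Compute the convergence rate.
r = 1 - 2/(kappa + 1) = 1 - 2*mu/(L + mu) = (L - mu)/(L + mu) = 6/234 = 0.0256


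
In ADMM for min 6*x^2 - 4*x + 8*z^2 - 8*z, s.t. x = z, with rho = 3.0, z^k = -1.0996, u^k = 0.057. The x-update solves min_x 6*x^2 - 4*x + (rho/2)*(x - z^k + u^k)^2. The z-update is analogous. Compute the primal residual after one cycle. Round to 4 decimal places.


ADMM iteration with rho = 3.0, z^k = -1.0996, u^k = 0.057
Step 1: x-update.
Minimize 6*x^2 - 4*x + (3.0/2)*(x + 1.0996 + 0.057)^2
FOC: (2*6 + 3.0)*x = 4 + 3.0*(-1.0996 - 0.057)
x^{k+1} = 0.0353
Step 2: z-update.
Minimize 8*z^2 - 8*z + (3.0/2)*(0.0353 - z + 0.057)^2
FOC: (2*8 + 3.0)*z = 8 + 3.0*(0.0353 + 0.057)
z^{k+1} = 0.4356
Step 3: u-update.
u^{k+1} = 0.057 + 0.0353 - 0.4356 = -0.3433
Step 4: Primal residual = |0.0353 - 0.4356| = 0.4003


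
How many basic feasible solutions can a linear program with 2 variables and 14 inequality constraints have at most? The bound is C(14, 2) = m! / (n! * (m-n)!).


Each vertex corresponds to some choice of n active constraints out of m, so the number of vertices is at most C(m, n) = m! / (n!(m-n)!).
m = 14, n = 2
Numerator: 14 * 13
Denominator: 2! = 2
C(14, 2) = 91


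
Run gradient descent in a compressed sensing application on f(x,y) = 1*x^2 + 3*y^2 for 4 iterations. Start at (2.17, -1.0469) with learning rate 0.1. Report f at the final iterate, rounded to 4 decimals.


Gradient descent on f(x,y) = 1*x^2 + 3*y^2.
Starting point: (2.17, -1.0469), alpha = 0.1
Step 1: grad_x = 2*1*2.17 = 4.34, grad_y = 2*3*-1.0469 = -6.2814
  x_1 = 2.17 - 0.1*4.34 = 1.736
  y_1 = -1.0469 - 0.1*-6.2814 = -0.4188
Step 2: grad_x = 2*1*1.736 = 3.472, grad_y = 2*3*-0.4188 = -2.5126
  x_2 = 1.736 - 0.1*3.472 = 1.3888
  y_2 = -0.4188 - 0.1*-2.5126 = -0.1675
Step 3: grad_x = 2*1*1.3888 = 2.7776, grad_y = 2*3*-0.1675 = -1.005
  x_3 = 1.3888 - 0.1*2.7776 = 1.111
  y_3 = -0.1675 - 0.1*-1.005 = -0.067
Step 4: grad_x = 2*1*1.111 = 2.2221, grad_y = 2*3*-0.067 = -0.402
  x_4 = 1.111 - 0.1*2.2221 = 0.8888
  y_4 = -0.067 - 0.1*-0.402 = -0.0268
f(0.8888, -0.0268) = 1*0.8888^2 + 3*(-0.0268)^2 = 0.7922


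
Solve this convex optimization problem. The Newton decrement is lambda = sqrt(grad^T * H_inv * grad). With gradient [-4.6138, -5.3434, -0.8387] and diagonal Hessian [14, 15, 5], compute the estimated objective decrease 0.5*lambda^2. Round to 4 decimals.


Step 1: H is diagonal, so H^(-1) * g = [-0.3296, -0.3562, -0.1677].
Step 2: g^T H^(-1) g = sum_i g_i^2 / H_ii
  = (-4.6138)^2/14 + (-5.3434)^2/15 + (-0.8387)^2/5
  = 1.5205 + 1.9035 + 0.1407 = 3.5647
Step 3: Objective decrease = 0.5 * g^T H^(-1) g = 1.7823


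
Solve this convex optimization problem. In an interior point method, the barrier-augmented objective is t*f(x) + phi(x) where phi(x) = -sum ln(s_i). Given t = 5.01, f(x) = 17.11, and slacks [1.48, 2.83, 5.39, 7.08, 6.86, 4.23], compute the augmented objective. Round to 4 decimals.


Step 1: Compute log-barrier.
ln values: [0.392, 1.0403, 1.6845, 1.9573, 1.9257, 1.4422]
phi = -(0.392 + 1.0403 + 1.6845 + 1.9573 + 1.9257 + 1.4422) = -8.442
Step 2: Compute augmented objective.
t*f(x) = 5.01*17.11 = 85.7211
Total = 85.7211 - 8.442 = 77.2791


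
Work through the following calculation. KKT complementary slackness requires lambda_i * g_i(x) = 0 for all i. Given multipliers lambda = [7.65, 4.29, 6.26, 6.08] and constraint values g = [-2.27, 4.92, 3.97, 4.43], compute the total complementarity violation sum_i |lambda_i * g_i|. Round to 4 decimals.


KKT complementary slackness check:
lambda_1 * g_1 = 7.65 * -2.27 = -17.3655
lambda_2 * g_2 = 4.29 * 4.92 = 21.1068
lambda_3 * g_3 = 6.26 * 3.97 = 24.8522
lambda_4 * g_4 = 6.08 * 4.43 = 26.9344
Total violation = 17.3655 + 21.1068 + 24.8522 + 26.9344 = 90.2589


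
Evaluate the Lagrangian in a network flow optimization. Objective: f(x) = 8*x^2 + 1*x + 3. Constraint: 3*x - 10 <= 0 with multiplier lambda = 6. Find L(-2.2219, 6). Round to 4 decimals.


Step 1: Evaluate f(x).
f(-2.2219) = 8*(-2.2219)^2 + 1*(-2.2219) + 3 = 40.2728
Step 2: Evaluate g(x).
g(-2.2219) = 3*-2.2219 - 10 = -16.6657
Step 3: Compute Lagrangian.
L = 40.2728 + 6*-16.6657 = -59.7214


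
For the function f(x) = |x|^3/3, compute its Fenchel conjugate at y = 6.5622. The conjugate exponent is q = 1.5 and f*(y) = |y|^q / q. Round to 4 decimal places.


The conjugate exponent q satisfies 1/p + 1/q = 1.
p = 3, so q = 3/(3 - 1) = 1.5
|y|^q = 6.5622^1.5 = 16.8103
f*(6.5622) = 16.8103 / 1.5 = 11.2068


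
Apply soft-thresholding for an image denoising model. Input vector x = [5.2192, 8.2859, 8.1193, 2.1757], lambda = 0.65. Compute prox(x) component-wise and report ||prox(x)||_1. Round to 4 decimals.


Soft-thresholding with lambda = 0.65:
prox(5.2192) = sign(5.2192)*max(|5.2192| - 0.65, 0) = 4.5692
prox(8.2859) = sign(8.2859)*max(|8.2859| - 0.65, 0) = 7.6359
prox(8.1193) = sign(8.1193)*max(|8.1193| - 0.65, 0) = 7.4693
prox(2.1757) = sign(2.1757)*max(|2.1757| - 0.65, 0) = 1.5257
prox(x) = [4.5692, 7.6359, 7.4693, 1.5257]
||prox(x)||_1 = 4.5692 + 7.6359 + 7.4693 + 1.5257 = 21.2001


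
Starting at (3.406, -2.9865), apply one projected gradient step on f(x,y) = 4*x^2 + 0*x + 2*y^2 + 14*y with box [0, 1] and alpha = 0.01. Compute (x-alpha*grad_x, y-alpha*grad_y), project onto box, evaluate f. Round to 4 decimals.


Step 1: Compute gradient at (3.406, -2.9865).
grad_x = 2*4*3.406 + 0 = 27.248
grad_y = 2*2*-2.9865 + 14 = 2.054
Step 2: Gradient step.
x_raw = 3.406 - 0.01*27.248 = 3.1335
y_raw = -2.9865 - 0.01*2.054 = -3.007
Step 3: Project onto [0, 1].
x_proj = clip(3.1335) = 1.0
y_proj = clip(-3.007) = 0.0
Step 4: Evaluate f.
f(1.0, 0.0) = 4.0


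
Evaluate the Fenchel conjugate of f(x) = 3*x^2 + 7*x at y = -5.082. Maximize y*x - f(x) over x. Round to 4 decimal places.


f*(y) = sup_x {y*x - a*x^2 - b*x} = sup_x {(y-b)*x - a*x^2}
FOC: (y - b) - 2a*x = 0 => x* = (y - b)/(2a)
x* = (-5.082 - 7)/(2*3) = -2.0137
f*(-5.082) = (y-b)^2/(4a) = (-5.082 - 7)^2/(4*3)
= 145.9747/12 = 12.1646


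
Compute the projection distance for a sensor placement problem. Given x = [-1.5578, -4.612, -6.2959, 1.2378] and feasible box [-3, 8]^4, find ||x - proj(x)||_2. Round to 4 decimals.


Project each component onto [-3, 8].
clip(-1.5578) = -1.5578, clip(-4.612) = -3.0, clip(-6.2959) = -3.0, clip(1.2378) = 1.2378
Projection = [-1.5578, -3.0, -3.0, 1.2378]
Squared diffs: [0.0, 2.5985, 10.863, 0.0]
Distance = sqrt(13.4615) = 3.669


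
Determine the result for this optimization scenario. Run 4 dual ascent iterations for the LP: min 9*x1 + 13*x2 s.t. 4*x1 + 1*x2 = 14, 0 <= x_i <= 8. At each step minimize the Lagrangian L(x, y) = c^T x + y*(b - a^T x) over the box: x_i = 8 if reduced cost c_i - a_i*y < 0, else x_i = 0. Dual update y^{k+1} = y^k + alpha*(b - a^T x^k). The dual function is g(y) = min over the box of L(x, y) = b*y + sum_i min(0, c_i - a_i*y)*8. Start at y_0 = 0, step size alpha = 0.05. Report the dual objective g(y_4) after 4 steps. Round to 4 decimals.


Dual ascent for LP: min 9*x1 + 13*x2, 4*x1 + 1*x2 = 14, 0 <= x_i <= 8
Step 1: y^k = 0.0, reduced costs: (9.0, 13.0)
  x^k = (0.0, 0.0), subgradient = b - a^T x = 14.0
  y^{k+1} = 0.0 + 0.05*14.0 = 0.7
Step 2: y^k = 0.7, reduced costs: (6.2, 12.3)
  x^k = (0.0, 0.0), subgradient = b - a^T x = 14.0
  y^{k+1} = 0.7 + 0.05*14.0 = 1.4
Step 3: y^k = 1.4, reduced costs: (3.4, 11.6)
  x^k = (0.0, 0.0), subgradient = b - a^T x = 14.0
  y^{k+1} = 1.4 + 0.05*14.0 = 2.1
Step 4: y^k = 2.1, reduced costs: (0.6, 10.9)
  x^k = (0.0, 0.0), subgradient = b - a^T x = 14.0
  y^{k+1} = 2.1 + 0.05*14.0 = 2.8
Dual objective at y_4 = 2.8: reduced costs (-2.2, 10.2), box minimizer x = (8.0, 0.0)
g(y_4) = b*y + (c1 - a1*y)*x1 + (c2 - a2*y)*x2 = 14*2.8 + (-2.2)*8.0 + 10.2*0.0 = 39.2 - 17.6 + 0.0 = 21.6


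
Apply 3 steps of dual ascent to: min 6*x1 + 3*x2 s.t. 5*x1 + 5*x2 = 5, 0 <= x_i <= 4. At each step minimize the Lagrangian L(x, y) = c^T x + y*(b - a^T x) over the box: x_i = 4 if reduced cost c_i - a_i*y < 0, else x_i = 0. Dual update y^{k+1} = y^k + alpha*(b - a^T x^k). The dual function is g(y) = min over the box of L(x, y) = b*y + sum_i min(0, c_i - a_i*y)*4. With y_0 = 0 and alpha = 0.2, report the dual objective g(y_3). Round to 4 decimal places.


Dual ascent for LP: min 6*x1 + 3*x2, 5*x1 + 5*x2 = 5, 0 <= x_i <= 4
Step 1: y^k = 0.0, reduced costs: (6.0, 3.0)
  x^k = (0.0, 0.0), subgradient = b - a^T x = 5.0
  y^{k+1} = 0.0 + 0.2*5.0 = 1.0
Step 2: y^k = 1.0, reduced costs: (1.0, -2.0)
  x^k = (0.0, 4.0), subgradient = b - a^T x = -15.0
  y^{k+1} = 1.0 + 0.2*-15.0 = -2.0
Step 3: y^k = -2.0, reduced costs: (16.0, 13.0)
  x^k = (0.0, 0.0), subgradient = b - a^T x = 5.0
  y^{k+1} = -2.0 + 0.2*5.0 = -1.0
Dual objective at y_3 = -1.0: reduced costs (11.0, 8.0), box minimizer x = (0.0, 0.0)
g(y_3) = b*y + (c1 - a1*y)*x1 + (c2 - a2*y)*x2 = 5*(-1.0) + 11.0*0.0 + 8.0*0.0 = -5.0 + 0.0 + 0.0 = -5.0


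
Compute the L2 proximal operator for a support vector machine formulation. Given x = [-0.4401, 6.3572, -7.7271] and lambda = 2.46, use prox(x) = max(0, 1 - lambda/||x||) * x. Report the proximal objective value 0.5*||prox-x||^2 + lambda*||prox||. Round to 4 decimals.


Step 1: Compute ||x||.
||x|| = 10.0158
Step 2: Compute scaling factor.
scale = max(0, 1 - 2.46/10.0158) = 0.7544
Step 3: prox(x) = [-0.332, 4.7958, -5.8292]
||prox(x)|| = 7.5558
Step 4: Proximal objective.
0.5*||prox-x||^2 = 3.0258
lambda*||prox|| = 18.5873
Total = 21.613


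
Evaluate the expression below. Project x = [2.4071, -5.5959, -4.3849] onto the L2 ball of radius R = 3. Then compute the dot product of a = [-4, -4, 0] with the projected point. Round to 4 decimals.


Step 1: Compute ||x|| (intermediates to 6 decimals).
||x|| = sqrt(2.4071^2 + (-5.5959)^2 + (-4.3849)^2) = 7.505703
Step 2: Project.
Since ||x|| > R, scale = R/||x|| = 3/7.505703 = 0.399696, proj(x) = scale * x
proj(x) = [0.962108, -2.236659, -1.752627]
Step 3: Dot product.
a^T * proj(x) = -4*0.962108 - 4*(-2.236659) + 0*(-1.752627) = 5.0982


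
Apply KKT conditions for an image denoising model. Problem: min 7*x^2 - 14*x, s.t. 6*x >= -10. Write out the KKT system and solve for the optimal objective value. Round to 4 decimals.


Step 1: Try lambda = 0 (constraint inactive).
Stationarity: 2*7*x - 14 = 0
x* = 14/(2*7) = 1.0
Check constraint: 6*1.0 = 6.0 >= -10 -- satisfied.
Step 2: Compute optimal value.
f(x*) = 7*1.0^2 - 14*1.0 = -7.0


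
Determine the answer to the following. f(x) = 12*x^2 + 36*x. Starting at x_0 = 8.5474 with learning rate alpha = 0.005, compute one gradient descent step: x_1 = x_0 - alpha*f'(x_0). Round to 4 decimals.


We compute the gradient at x_0 and apply the update.
f'(x) = 24*x + 36
f'(8.5474) = 24*8.5474 + 36 = 241.1376
x_1 = 8.5474 - 0.005*241.1376 = 7.3417


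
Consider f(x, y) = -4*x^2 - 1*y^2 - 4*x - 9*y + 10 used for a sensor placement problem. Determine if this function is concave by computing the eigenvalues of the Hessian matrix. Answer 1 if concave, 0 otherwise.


The Hessian of f(x,y) = -4*x^2 - 1*y^2 - 4*x - 9*y + 10 is:
H = [[-8, 0], [0, -2]]
Trace = -8 - 2 = -10
Determinant = -8*-2 - (0)^2 = 16
Discriminant = (-10)^2 - 4*16 = 36.0
Eigenvalues: lambda_1 = -8.0, lambda_2 = -2.0
The function is concave.

1


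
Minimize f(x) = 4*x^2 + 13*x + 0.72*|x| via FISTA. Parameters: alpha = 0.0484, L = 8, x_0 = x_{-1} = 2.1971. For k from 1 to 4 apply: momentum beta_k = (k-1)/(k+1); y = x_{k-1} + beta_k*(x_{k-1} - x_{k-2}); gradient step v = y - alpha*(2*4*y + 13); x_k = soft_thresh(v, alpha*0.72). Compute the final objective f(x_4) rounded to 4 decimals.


FISTA on f(x) = 4*x^2 + 13*x + 0.72*|x|
L = 8, alpha = 0.0484
Iteration 1: beta = 0.0, y = 2.1971 + 0.0*(2.1971 - 2.1971) = 2.1971
  grad(y) = 30.5768, v = y - alpha*grad = 0.7172
  prox(v) = soft_thresh(0.7172, 0.0348) = 0.6823
Iteration 2: beta = 0.3333, y = 0.6823 + 0.3333*(0.6823 - 2.1971) = 0.1774
  grad(y) = 14.4193, v = y - alpha*grad = -0.5205
  prox(v) = soft_thresh(-0.5205, 0.0348) = -0.4856
Iteration 3: beta = 0.5, y = -0.4856 + 0.5*(-0.4856 - 0.6823) = -1.0696
  grad(y) = 4.4431, v = y - alpha*grad = -1.2847
  prox(v) = soft_thresh(-1.2847, 0.0348) = -1.2498
Iteration 4: beta = 0.6, y = -1.2498 + 0.6*(-1.2498 + 0.4856) = -1.7083
  grad(y) = -0.6666, v = y - alpha*grad = -1.6761
  prox(v) = soft_thresh(-1.6761, 0.0348) = -1.6412
f(x_4) = 4*(-1.6412)^2 + 13*(-1.6412) + 0.72*|-1.6412| = -9.3798


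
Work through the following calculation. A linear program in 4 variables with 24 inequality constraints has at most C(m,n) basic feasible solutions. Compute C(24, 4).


Each vertex corresponds to some choice of n active constraints out of m, so the number of vertices is at most C(m, n) = m! / (n!(m-n)!).
m = 24, n = 4
Numerator: 24 * 23 * 22 * 21
Denominator: 4! = 24
C(24, 4) = 10626


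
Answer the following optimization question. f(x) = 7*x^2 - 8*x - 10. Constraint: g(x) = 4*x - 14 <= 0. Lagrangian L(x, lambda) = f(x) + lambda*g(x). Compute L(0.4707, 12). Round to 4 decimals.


Step 1: Evaluate f(x).
f(0.4707) = 7*0.4707^2 - 8*0.4707 - 10 = -12.2147
Step 2: Evaluate g(x).
g(0.4707) = 4*0.4707 - 14 = -12.1172
Step 3: Compute Lagrangian.
L = -12.2147 + 12*-12.1172 = -157.6211


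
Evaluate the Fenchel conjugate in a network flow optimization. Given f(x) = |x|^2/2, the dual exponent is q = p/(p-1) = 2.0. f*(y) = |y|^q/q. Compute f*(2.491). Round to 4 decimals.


The conjugate exponent q satisfies 1/p + 1/q = 1.
p = 2, so q = 2/(2 - 1) = 2.0
|y|^q = 2.491^2.0 = 6.2051
f*(2.491) = 6.2051 / 2.0 = 3.1025


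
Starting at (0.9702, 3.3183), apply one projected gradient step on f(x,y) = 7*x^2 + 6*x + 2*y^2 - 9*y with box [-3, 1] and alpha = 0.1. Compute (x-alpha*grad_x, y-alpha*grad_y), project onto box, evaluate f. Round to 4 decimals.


Step 1: Compute gradient at (0.9702, 3.3183).
grad_x = 2*7*0.9702 + 6 = 19.5828
grad_y = 2*2*3.3183 - 9 = 4.2732
Step 2: Gradient step.
x_raw = 0.9702 - 0.1*19.5828 = -0.9881
y_raw = 3.3183 - 0.1*4.2732 = 2.891
Step 3: Project onto [-3, 1].
x_proj = clip(-0.9881) = -0.9881
y_proj = clip(2.891) = 1.0
Step 4: Evaluate f.
f(-0.9881, 1.0) = -6.0944


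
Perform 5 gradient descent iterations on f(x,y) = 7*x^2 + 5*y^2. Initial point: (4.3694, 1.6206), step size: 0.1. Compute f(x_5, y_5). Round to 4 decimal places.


Gradient descent on f(x,y) = 7*x^2 + 5*y^2.
Starting point: (4.3694, 1.6206), alpha = 0.1
Step 1: grad_x = 2*7*4.3694 = 61.1716, grad_y = 2*5*1.6206 = 16.206
  x_1 = 4.3694 - 0.1*61.1716 = -1.7478
  y_1 = 1.6206 - 0.1*16.206 = 0.0
Step 2: grad_x = 2*7*-1.7478 = -24.4686, grad_y = 2*5*0.0 = 0.0
  x_2 = -1.7478 - 0.1*-24.4686 = 0.6991
  y_2 = 0.0 - 0.1*0.0 = 0.0
Step 3: grad_x = 2*7*0.6991 = 9.7875, grad_y = 2*5*0.0 = 0.0
  x_3 = 0.6991 - 0.1*9.7875 = -0.2796
  y_3 = 0.0 - 0.1*0.0 = 0.0
Step 4: grad_x = 2*7*-0.2796 = -3.915, grad_y = 2*5*0.0 = 0.0
  x_4 = -0.2796 - 0.1*-3.915 = 0.1119
  y_4 = 0.0 - 0.1*0.0 = 0.0
Step 5: grad_x = 2*7*0.1119 = 1.566, grad_y = 2*5*0.0 = 0.0
  x_5 = 0.1119 - 0.1*1.566 = -0.0447
  y_5 = 0.0 - 0.1*0.0 = 0.0
f(-0.0447, 0.0) = 7*(-0.0447)^2 + 5*0.0^2 = 0.014


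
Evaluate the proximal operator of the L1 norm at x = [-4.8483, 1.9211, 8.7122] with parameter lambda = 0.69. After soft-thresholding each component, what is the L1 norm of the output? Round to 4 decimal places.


Soft-thresholding with lambda = 0.69:
prox(-4.8483) = sign(-4.8483)*max(|-4.8483| - 0.69, 0) = -4.1583
prox(1.9211) = sign(1.9211)*max(|1.9211| - 0.69, 0) = 1.2311
prox(8.7122) = sign(8.7122)*max(|8.7122| - 0.69, 0) = 8.0222
prox(x) = [-4.1583, 1.2311, 8.0222]
||prox(x)||_1 = 4.1583 + 1.2311 + 8.0222 = 13.4116


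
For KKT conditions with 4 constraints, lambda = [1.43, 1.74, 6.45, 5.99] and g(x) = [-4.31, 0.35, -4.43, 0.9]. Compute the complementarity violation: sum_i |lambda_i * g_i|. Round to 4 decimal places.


KKT complementary slackness check:
lambda_1 * g_1 = 1.43 * -4.31 = -6.1633
lambda_2 * g_2 = 1.74 * 0.35 = 0.609
lambda_3 * g_3 = 6.45 * -4.43 = -28.5735
lambda_4 * g_4 = 5.99 * 0.9 = 5.391
Total violation = 6.1633 + 0.609 + 28.5735 + 5.391 = 40.7368


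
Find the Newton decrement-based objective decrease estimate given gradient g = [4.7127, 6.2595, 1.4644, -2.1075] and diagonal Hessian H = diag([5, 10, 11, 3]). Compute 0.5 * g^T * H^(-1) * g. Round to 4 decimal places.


Step 1: H is diagonal, so H^(-1) * g = [0.9425, 0.626, 0.1331, -0.7025].
Step 2: g^T H^(-1) g = sum_i g_i^2 / H_ii
  = (4.7127)^2/5 + (6.2595)^2/10 + (1.4644)^2/11 + (-2.1075)^2/3
  = 4.4419 + 3.9181 + 0.195 + 1.4805 = 10.0355
Step 3: Objective decrease = 0.5 * g^T H^(-1) g = 5.0178


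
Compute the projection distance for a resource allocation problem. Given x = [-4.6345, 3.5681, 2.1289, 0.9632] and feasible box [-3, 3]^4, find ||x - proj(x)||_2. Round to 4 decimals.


Project each component onto [-3, 3].
clip(-4.6345) = -3.0, clip(3.5681) = 3.0, clip(2.1289) = 2.1289, clip(0.9632) = 0.9632
Projection = [-3.0, 3.0, 2.1289, 0.9632]
Squared diffs: [2.6716, 0.3227, 0.0, 0.0]
Distance = sqrt(2.9943) = 1.7304


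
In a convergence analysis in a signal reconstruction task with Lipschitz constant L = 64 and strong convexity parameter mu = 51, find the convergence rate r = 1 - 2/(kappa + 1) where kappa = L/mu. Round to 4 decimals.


Step 1: Compute the condition number.
kappa = L/mu = 64/51 = 1.2549
Step 2: Compute the convergence rate.
r = 1 - 2/(kappa + 1) = 1 - 2*mu/(L + mu) = (L - mu)/(L + mu) = 13/115 = 0.113


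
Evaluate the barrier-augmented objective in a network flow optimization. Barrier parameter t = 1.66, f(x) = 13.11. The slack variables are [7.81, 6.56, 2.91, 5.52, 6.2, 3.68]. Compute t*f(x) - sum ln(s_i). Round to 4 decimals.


Step 1: Compute log-barrier.
ln values: [2.0554, 1.881, 1.0682, 1.7084, 1.8245, 1.3029]
phi = -(2.0554 + 1.881 + 1.0682 + 1.7084 + 1.8245 + 1.3029) = -9.8404
Step 2: Compute augmented objective.
t*f(x) = 1.66*13.11 = 21.7626
Total = 21.7626 - 9.8404 = 11.9222


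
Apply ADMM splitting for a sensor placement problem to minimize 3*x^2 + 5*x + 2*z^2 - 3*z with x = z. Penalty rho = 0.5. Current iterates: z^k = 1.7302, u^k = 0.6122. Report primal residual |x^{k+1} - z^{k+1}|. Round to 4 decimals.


ADMM iteration with rho = 0.5, z^k = 1.7302, u^k = 0.6122
Step 1: x-update.
Minimize 3*x^2 + 5*x + (0.5/2)*(x - 1.7302 + 0.6122)^2
FOC: (2*3 + 0.5)*x = -5 + 0.5*(1.7302 - 0.6122)
x^{k+1} = -0.6832
Step 2: z-update.
Minimize 2*z^2 - 3*z + (0.5/2)*(-0.6832 - z + 0.6122)^2
FOC: (2*2 + 0.5)*z = 3 + 0.5*(-0.6832 + 0.6122)
z^{k+1} = 0.6588
Step 3: u-update.
u^{k+1} = 0.6122 - 0.6832 - 0.6588 = -0.7298
Step 4: Primal residual = |-0.6832 - 0.6588| = 1.342


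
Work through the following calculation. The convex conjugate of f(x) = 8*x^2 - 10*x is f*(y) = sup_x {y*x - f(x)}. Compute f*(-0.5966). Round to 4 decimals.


f*(y) = sup_x {y*x - a*x^2 - b*x} = sup_x {(y-b)*x - a*x^2}
FOC: (y - b) - 2a*x = 0 => x* = (y - b)/(2a)
x* = (-0.5966 + 10)/(2*8) = 0.5877
f*(-0.5966) = (y-b)^2/(4a) = (-0.5966 + 10)^2/(4*8)
= 88.4239/32 = 2.7632


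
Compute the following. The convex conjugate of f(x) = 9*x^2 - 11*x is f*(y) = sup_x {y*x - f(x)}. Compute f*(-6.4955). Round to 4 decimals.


f*(y) = sup_x {y*x - a*x^2 - b*x} = sup_x {(y-b)*x - a*x^2}
FOC: (y - b) - 2a*x = 0 => x* = (y - b)/(2a)
x* = (-6.4955 + 11)/(2*9) = 0.2503
f*(-6.4955) = (y-b)^2/(4a) = (-6.4955 + 11)^2/(4*9)
= 20.2905/36 = 0.5636


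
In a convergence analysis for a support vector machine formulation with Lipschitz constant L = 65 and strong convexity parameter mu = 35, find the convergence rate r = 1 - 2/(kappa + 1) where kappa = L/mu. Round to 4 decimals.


Step 1: Compute the condition number.
kappa = L/mu = 65/35 = 1.8571
Step 2: Compute the convergence rate.
r = 1 - 2/(kappa + 1) = 1 - 2*mu/(L + mu) = (L - mu)/(L + mu) = 30/100 = 0.3


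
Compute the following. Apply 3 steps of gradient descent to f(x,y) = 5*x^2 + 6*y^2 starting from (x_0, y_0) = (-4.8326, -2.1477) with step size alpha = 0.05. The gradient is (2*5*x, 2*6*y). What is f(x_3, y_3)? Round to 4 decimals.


Gradient descent on f(x,y) = 5*x^2 + 6*y^2.
Starting point: (-4.8326, -2.1477), alpha = 0.05
Step 1: grad_x = 2*5*-4.8326 = -48.326, grad_y = 2*6*-2.1477 = -25.7724
  x_1 = -4.8326 - 0.05*-48.326 = -2.4163
  y_1 = -2.1477 - 0.05*-25.7724 = -0.8591
Step 2: grad_x = 2*5*-2.4163 = -24.163, grad_y = 2*6*-0.8591 = -10.309
  x_2 = -2.4163 - 0.05*-24.163 = -1.2082
  y_2 = -0.8591 - 0.05*-10.309 = -0.3436
Step 3: grad_x = 2*5*-1.2082 = -12.0815, grad_y = 2*6*-0.3436 = -4.1236
  x_3 = -1.2082 - 0.05*-12.0815 = -0.6041
  y_3 = -0.3436 - 0.05*-4.1236 = -0.1375
f(-0.6041, -0.1375) = 5*(-0.6041)^2 + 6*(-0.1375)^2 = 1.9379


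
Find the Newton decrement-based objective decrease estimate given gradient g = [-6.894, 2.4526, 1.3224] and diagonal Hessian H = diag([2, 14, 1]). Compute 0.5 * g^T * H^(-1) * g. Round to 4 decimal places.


Step 1: H is diagonal, so H^(-1) * g = [-3.447, 0.1752, 1.3224].
Step 2: g^T H^(-1) g = sum_i g_i^2 / H_ii
  = (-6.894)^2/2 + (2.4526)^2/14 + (1.3224)^2/1
  = 23.7636 + 0.4297 + 1.7487 = 25.942
Step 3: Objective decrease = 0.5 * g^T H^(-1) g = 12.971


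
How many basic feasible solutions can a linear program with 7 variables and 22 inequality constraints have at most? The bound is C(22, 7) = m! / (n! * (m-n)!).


Each vertex corresponds to some choice of n active constraints out of m, so the number of vertices is at most C(m, n) = m! / (n!(m-n)!).
m = 22, n = 7
Numerator: 22 * 21 * 20 * 19 * 18 * 17 * 16
Denominator: 7! = 5040
C(22, 7) = 170544


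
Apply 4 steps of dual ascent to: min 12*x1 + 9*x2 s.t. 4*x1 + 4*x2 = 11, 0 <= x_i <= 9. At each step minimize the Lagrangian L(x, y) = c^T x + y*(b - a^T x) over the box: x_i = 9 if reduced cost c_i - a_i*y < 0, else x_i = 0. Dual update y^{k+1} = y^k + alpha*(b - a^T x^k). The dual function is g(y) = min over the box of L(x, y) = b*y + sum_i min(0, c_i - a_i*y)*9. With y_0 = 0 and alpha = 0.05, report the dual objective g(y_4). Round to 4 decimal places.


Dual ascent for LP: min 12*x1 + 9*x2, 4*x1 + 4*x2 = 11, 0 <= x_i <= 9
Step 1: y^k = 0.0, reduced costs: (12.0, 9.0)
  x^k = (0.0, 0.0), subgradient = b - a^T x = 11.0
  y^{k+1} = 0.0 + 0.05*11.0 = 0.55
Step 2: y^k = 0.55, reduced costs: (9.8, 6.8)
  x^k = (0.0, 0.0), subgradient = b - a^T x = 11.0
  y^{k+1} = 0.55 + 0.05*11.0 = 1.1
Step 3: y^k = 1.1, reduced costs: (7.6, 4.6)
  x^k = (0.0, 0.0), subgradient = b - a^T x = 11.0
  y^{k+1} = 1.1 + 0.05*11.0 = 1.65
Step 4: y^k = 1.65, reduced costs: (5.4, 2.4)
  x^k = (0.0, 0.0), subgradient = b - a^T x = 11.0
  y^{k+1} = 1.65 + 0.05*11.0 = 2.2
Dual objective at y_4 = 2.2: reduced costs (3.2, 0.2), box minimizer x = (0.0, 0.0)
g(y_4) = b*y + (c1 - a1*y)*x1 + (c2 - a2*y)*x2 = 11*2.2 + 3.2*0.0 + 0.2*0.0 = 24.2 + 0.0 + 0.0 = 24.2


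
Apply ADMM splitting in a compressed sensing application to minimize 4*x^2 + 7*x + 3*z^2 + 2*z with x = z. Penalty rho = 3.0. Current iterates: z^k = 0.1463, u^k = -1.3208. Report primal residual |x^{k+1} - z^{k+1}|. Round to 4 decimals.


ADMM iteration with rho = 3.0, z^k = 0.1463, u^k = -1.3208
Step 1: x-update.
Minimize 4*x^2 + 7*x + (3.0/2)*(x - 0.1463 - 1.3208)^2
FOC: (2*4 + 3.0)*x = -7 + 3.0*(0.1463 + 1.3208)
x^{k+1} = -0.2362
Step 2: z-update.
Minimize 3*z^2 + 2*z + (3.0/2)*(-0.2362 - z - 1.3208)^2
FOC: (2*3 + 3.0)*z = -2 + 3.0*(-0.2362 - 1.3208)
z^{k+1} = -0.7412
Step 3: u-update.
u^{k+1} = -1.3208 - 0.2362 + 0.7412 = -0.8158
Step 4: Primal residual = |-0.2362 + 0.7412| = 0.505


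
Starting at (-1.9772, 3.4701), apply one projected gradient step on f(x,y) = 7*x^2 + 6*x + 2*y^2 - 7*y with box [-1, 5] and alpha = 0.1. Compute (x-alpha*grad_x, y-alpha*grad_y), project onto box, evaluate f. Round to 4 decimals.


Step 1: Compute gradient at (-1.9772, 3.4701).
grad_x = 2*7*-1.9772 + 6 = -21.6808
grad_y = 2*2*3.4701 - 7 = 6.8804
Step 2: Gradient step.
x_raw = -1.9772 - 0.1*-21.6808 = 0.1909
y_raw = 3.4701 - 0.1*6.8804 = 2.7821
Step 3: Project onto [-1, 5].
x_proj = clip(0.1909) = 0.1909
y_proj = clip(2.7821) = 2.7821
Step 4: Evaluate f.
f(0.1909, 2.7821) = -2.5944


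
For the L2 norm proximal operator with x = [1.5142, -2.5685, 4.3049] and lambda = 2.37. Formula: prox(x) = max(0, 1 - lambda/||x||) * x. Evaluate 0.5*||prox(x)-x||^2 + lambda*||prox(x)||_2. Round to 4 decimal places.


Step 1: Compute ||x||.
||x|| = 5.2366
Step 2: Compute scaling factor.
scale = max(0, 1 - 2.37/5.2366) = 0.5474
Step 3: prox(x) = [0.8289, -1.406, 2.3566]
||prox(x)|| = 2.8666
Step 4: Proximal objective.
0.5*||prox-x||^2 = 2.8085
lambda*||prox|| = 6.7938
Total = 9.6023


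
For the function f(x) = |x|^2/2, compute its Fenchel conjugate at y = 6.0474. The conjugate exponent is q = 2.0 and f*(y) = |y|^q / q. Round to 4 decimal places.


The conjugate exponent q satisfies 1/p + 1/q = 1.
p = 2, so q = 2/(2 - 1) = 2.0
|y|^q = 6.0474^2.0 = 36.571
f*(6.0474) = 36.571 / 2.0 = 18.2855


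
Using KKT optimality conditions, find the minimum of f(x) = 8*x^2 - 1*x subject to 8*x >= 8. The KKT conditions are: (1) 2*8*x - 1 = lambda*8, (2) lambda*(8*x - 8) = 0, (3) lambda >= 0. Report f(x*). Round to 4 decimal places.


Step 1: Try lambda = 0 (constraint inactive).
x_unc = 1/(2*8) = 0.0625
Check: 8*0.0625 = 0.5 < 8 -- violated!
Step 2: Constraint must be active: 8*x = 8
x* = 8/8 = 1.0
lambda = (2*8*1.0 - 1)/8 = 1.875
Step 3: Compute optimal value.
f(x*) = 8*1.0^2 - 1*1.0 = 7.0


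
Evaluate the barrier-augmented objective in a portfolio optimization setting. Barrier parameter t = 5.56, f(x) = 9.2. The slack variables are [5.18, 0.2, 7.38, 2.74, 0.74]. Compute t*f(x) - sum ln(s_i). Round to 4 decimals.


Step 1: Compute log-barrier.
ln values: [1.6448, -1.6094, 1.9988, 1.008, -0.3011]
phi = -(1.6448 - 1.6094 + 1.9988 + 1.008 - 0.3011) = -2.741
Step 2: Compute augmented objective.
t*f(x) = 5.56*9.2 = 51.152
Total = 51.152 - 2.741 = 48.411


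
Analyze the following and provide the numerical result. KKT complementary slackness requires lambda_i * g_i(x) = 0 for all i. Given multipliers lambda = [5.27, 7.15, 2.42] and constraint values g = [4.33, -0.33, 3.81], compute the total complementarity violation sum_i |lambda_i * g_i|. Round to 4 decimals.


KKT complementary slackness check:
lambda_1 * g_1 = 5.27 * 4.33 = 22.8191
lambda_2 * g_2 = 7.15 * -0.33 = -2.3595
lambda_3 * g_3 = 2.42 * 3.81 = 9.2202
Total violation = 22.8191 + 2.3595 + 9.2202 = 34.3988


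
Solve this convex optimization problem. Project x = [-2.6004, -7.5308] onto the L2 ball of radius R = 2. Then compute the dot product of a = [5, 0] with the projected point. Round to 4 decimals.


Step 1: Compute ||x|| (intermediates to 6 decimals).
||x|| = sqrt((-2.6004)^2 + (-7.5308)^2) = 7.967122
Step 2: Project.
Since ||x|| > R, scale = R/||x|| = 2/7.967122 = 0.251032, proj(x) = scale * x
proj(x) = [-0.652784, -1.890472]
Step 3: Dot product.
a^T * proj(x) = 5*(-0.652784) + 0*(-1.890472) = -3.2639


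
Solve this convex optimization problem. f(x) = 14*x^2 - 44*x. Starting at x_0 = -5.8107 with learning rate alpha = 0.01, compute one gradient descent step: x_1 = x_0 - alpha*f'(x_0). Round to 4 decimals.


We compute the gradient at x_0 and apply the update.
f'(x) = 28*x - 44
f'(-5.8107) = 28*-5.8107 - 44 = -206.6996
x_1 = -5.8107 - 0.01*-206.6996 = -3.7437


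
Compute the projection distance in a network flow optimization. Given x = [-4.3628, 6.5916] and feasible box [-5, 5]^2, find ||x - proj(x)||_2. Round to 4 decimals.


Project each component onto [-5, 5].
clip(-4.3628) = -4.3628, clip(6.5916) = 5.0
Projection = [-4.3628, 5.0]
Squared diffs: [0.0, 2.5332]
Distance = sqrt(2.5332) = 1.5916


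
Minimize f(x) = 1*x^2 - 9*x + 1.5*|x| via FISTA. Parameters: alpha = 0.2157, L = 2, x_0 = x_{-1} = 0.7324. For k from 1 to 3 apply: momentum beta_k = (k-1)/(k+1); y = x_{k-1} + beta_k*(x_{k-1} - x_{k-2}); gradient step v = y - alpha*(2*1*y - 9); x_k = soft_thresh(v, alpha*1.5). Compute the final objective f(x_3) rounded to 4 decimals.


FISTA on f(x) = 1*x^2 - 9*x + 1.5*|x|
L = 2, alpha = 0.2157
Iteration 1: beta = 0.0, y = 0.7324 + 0.0*(0.7324 - 0.7324) = 0.7324
  grad(y) = -7.5352, v = y - alpha*grad = 2.3577
  prox(v) = soft_thresh(2.3577, 0.3236) = 2.0342
Iteration 2: beta = 0.3333, y = 2.0342 + 0.3333*(2.0342 - 0.7324) = 2.4681
  grad(y) = -4.0638, v = y - alpha*grad = 3.3447
  prox(v) = soft_thresh(3.3447, 0.3236) = 3.0211
Iteration 3: beta = 0.5, y = 3.0211 + 0.5*(3.0211 - 2.0342) = 3.5146
  grad(y) = -1.9708, v = y - alpha*grad = 3.9397
  prox(v) = soft_thresh(3.9397, 0.3236) = 3.6161
f(x_3) = 1*3.6161^2 - 9*3.6161 + 1.5*|3.6161| = -14.0446


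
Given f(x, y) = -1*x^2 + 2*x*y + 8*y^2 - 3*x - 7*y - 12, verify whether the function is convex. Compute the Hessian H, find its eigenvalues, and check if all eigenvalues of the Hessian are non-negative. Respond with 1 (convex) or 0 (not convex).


The Hessian of f(x,y) = -1*x^2 + 2*x*y + 8*y^2 - 3*x - 7*y - 12 is:
H = [[-2, 2], [2, 16]]
Trace = -2 + 16 = 14
Determinant = -2*16 - (2)^2 = -36
Discriminant = (14)^2 - 4*-36 = 340.0
Eigenvalues: lambda_1 = -2.2195, lambda_2 = 16.2195
The function is not convex.

0


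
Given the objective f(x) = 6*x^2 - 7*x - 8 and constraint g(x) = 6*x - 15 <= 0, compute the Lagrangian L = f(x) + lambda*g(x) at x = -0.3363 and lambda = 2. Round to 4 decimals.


Step 1: Evaluate f(x).
f(-0.3363) = 6*(-0.3363)^2 - 7*(-0.3363) - 8 = -4.9673
Step 2: Evaluate g(x).
g(-0.3363) = 6*-0.3363 - 15 = -17.0178
Step 3: Compute Lagrangian.
L = -4.9673 + 2*-17.0178 = -39.0029


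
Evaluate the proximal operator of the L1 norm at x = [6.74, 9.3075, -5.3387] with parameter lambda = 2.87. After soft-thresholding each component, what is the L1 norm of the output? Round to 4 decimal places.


Soft-thresholding with lambda = 2.87:
prox(6.74) = sign(6.74)*max(|6.74| - 2.87, 0) = 3.87
prox(9.3075) = sign(9.3075)*max(|9.3075| - 2.87, 0) = 6.4375
prox(-5.3387) = sign(-5.3387)*max(|-5.3387| - 2.87, 0) = -2.4687
prox(x) = [3.87, 6.4375, -2.4687]
||prox(x)||_1 = 3.87 + 6.4375 + 2.4687 = 12.7762


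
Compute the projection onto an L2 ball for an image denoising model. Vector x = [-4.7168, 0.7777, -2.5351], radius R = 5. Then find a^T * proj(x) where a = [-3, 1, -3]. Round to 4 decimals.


Step 1: Compute ||x|| (intermediates to 6 decimals).
||x|| = sqrt((-4.7168)^2 + 0.7777^2 + (-2.5351)^2) = 5.411077
Step 2: Project.
Since ||x|| > R, scale = R/||x|| = 5/5.411077 = 0.92403, proj(x) = scale * x
proj(x) = [-4.358465, 0.718618, -2.342508]
Step 3: Dot product.
a^T * proj(x) = -3*(-4.358465) + 1*0.718618 - 3*(-2.342508) = 20.8215


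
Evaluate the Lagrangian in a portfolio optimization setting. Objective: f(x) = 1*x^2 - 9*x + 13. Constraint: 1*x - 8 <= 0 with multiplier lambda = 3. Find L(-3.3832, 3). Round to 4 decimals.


Step 1: Evaluate f(x).
f(-3.3832) = 1*(-3.3832)^2 - 9*(-3.3832) + 13 = 54.8948
Step 2: Evaluate g(x).
g(-3.3832) = 1*-3.3832 - 8 = -11.3832
Step 3: Compute Lagrangian.
L = 54.8948 + 3*-11.3832 = 20.7452


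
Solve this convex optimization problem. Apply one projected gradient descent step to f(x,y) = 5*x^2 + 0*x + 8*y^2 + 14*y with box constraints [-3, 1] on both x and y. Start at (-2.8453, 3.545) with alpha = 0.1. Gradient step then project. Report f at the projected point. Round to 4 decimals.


Step 1: Compute gradient at (-2.8453, 3.545).
grad_x = 2*5*-2.8453 + 0 = -28.453
grad_y = 2*8*3.545 + 14 = 70.72
Step 2: Gradient step.
x_raw = -2.8453 - 0.1*-28.453 = 0.0
y_raw = 3.545 - 0.1*70.72 = -3.527
Step 3: Project onto [-3, 1].
x_proj = clip(0.0) = 0.0
y_proj = clip(-3.527) = -3.0
Step 4: Evaluate f.
f(0.0, -3.0) = 30.0


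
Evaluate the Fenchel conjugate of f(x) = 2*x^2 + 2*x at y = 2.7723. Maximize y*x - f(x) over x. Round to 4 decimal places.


f*(y) = sup_x {y*x - a*x^2 - b*x} = sup_x {(y-b)*x - a*x^2}
FOC: (y - b) - 2a*x = 0 => x* = (y - b)/(2a)
x* = (2.7723 - 2)/(2*2) = 0.1931
f*(2.7723) = (y-b)^2/(4a) = (2.7723 - 2)^2/(4*2)
= 0.5964/8 = 0.0746


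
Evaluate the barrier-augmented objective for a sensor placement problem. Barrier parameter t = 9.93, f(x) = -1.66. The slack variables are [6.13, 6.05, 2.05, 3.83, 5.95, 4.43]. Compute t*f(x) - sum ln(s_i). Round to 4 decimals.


Step 1: Compute log-barrier.
ln values: [1.8132, 1.8001, 0.7178, 1.3429, 1.7834, 1.4884]
phi = -(1.8132 + 1.8001 + 0.7178 + 1.3429 + 1.7834 + 1.4884) = -8.9457
Step 2: Compute augmented objective.
t*f(x) = 9.93*-1.66 = -16.4838
Total = -16.4838 - 8.9457 = -25.4295


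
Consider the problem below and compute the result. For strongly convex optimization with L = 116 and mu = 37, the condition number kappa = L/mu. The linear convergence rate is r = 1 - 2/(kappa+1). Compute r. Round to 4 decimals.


Step 1: Compute the condition number.
kappa = L/mu = 116/37 = 3.1351
Step 2: Compute the convergence rate.
r = 1 - 2/(kappa + 1) = 1 - 2*mu/(L + mu) = (L - mu)/(L + mu) = 79/153 = 0.5163


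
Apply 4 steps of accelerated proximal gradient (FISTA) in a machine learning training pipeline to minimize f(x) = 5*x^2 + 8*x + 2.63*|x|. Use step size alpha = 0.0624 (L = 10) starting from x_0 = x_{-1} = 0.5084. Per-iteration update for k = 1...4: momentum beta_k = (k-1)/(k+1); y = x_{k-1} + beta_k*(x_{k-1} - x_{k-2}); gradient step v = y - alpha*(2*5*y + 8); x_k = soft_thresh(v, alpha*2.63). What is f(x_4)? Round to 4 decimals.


FISTA on f(x) = 5*x^2 + 8*x + 2.63*|x|
L = 10, alpha = 0.0624
Iteration 1: beta = 0.0, y = 0.5084 + 0.0*(0.5084 - 0.5084) = 0.5084
  grad(y) = 13.084, v = y - alpha*grad = -0.308
  prox(v) = soft_thresh(-0.308, 0.1641) = -0.1439
Iteration 2: beta = 0.3333, y = -0.1439 + 0.3333*(-0.1439 - 0.5084) = -0.3614
  grad(y) = 4.3863, v = y - alpha*grad = -0.6351
  prox(v) = soft_thresh(-0.6351, 0.1641) = -0.471
Iteration 3: beta = 0.5, y = -0.471 + 0.5*(-0.471 + 0.1439) = -0.6345
  grad(y) = 1.6552, v = y - alpha*grad = -0.7378
  prox(v) = soft_thresh(-0.7378, 0.1641) = -0.5737
Iteration 4: beta = 0.6, y = -0.5737 + 0.6*(-0.5737 + 0.471) = -0.6353
  grad(y) = 1.6473, v = y - alpha*grad = -0.7381
  prox(v) = soft_thresh(-0.7381, 0.1641) = -0.5739
f(x_4) = 5*(-0.5739)^2 + 8*(-0.5739) + 2.63*|-0.5739| = -1.435
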